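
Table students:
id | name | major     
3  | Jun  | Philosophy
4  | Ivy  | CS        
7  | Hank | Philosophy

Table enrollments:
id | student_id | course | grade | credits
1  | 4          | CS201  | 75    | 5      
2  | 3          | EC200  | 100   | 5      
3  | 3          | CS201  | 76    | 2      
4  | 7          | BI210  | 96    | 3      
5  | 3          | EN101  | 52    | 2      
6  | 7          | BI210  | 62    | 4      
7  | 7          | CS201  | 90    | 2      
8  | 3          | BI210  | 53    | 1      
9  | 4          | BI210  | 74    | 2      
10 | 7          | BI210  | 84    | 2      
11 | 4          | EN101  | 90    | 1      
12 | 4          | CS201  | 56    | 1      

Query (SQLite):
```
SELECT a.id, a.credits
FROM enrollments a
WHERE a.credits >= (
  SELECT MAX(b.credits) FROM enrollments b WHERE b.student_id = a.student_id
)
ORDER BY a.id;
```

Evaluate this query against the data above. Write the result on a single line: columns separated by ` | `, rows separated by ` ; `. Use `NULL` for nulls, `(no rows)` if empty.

For each enrollments row a, compute MAX(credits) over rows sharing a.student_id.
Keep row a if a.credits >= that per-group MAX.
  student_id=3: MAX(credits) = 5
  student_id=4: MAX(credits) = 5
  student_id=7: MAX(credits) = 4

1 | 5 ; 2 | 5 ; 6 | 4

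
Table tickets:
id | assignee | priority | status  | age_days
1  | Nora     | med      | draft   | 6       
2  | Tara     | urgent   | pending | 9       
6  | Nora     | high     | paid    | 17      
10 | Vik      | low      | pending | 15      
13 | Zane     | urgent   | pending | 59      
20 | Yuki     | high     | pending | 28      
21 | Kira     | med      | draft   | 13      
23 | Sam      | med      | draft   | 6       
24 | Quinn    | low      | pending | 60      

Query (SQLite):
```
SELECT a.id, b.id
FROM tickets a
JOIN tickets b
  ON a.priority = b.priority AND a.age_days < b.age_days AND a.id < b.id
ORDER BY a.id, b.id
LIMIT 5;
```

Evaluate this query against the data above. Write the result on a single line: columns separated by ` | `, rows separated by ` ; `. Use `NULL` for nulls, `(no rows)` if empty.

1 | 21 ; 2 | 13 ; 6 | 20 ; 10 | 24

Pairs (a,b) with same priority, a.age_days < b.age_days, a.id < b.id.
priority groups: high:{6,20} low:{10,24} med:{1,21,23} urgent:{2,13}
Ordered by (a.id, b.id); first 5.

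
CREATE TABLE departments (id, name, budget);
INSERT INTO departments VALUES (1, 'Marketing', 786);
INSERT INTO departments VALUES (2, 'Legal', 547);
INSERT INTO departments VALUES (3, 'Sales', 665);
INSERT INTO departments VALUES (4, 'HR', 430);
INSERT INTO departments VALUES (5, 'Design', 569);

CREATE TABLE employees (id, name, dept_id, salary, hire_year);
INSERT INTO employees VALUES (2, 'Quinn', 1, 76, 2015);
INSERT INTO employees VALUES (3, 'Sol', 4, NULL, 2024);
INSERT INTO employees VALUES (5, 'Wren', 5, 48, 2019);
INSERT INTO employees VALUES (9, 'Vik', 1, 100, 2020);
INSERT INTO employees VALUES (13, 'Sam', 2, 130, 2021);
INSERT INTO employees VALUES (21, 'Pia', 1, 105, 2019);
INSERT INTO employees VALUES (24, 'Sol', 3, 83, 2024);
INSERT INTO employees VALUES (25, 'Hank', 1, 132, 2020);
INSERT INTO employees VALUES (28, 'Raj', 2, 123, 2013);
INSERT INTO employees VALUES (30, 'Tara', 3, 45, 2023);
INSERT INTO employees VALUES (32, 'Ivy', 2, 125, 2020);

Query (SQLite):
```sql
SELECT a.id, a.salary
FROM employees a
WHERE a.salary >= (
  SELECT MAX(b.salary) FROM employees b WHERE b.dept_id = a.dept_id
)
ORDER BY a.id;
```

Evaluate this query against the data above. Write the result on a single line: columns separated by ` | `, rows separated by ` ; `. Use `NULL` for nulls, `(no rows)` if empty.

5 | 48 ; 13 | 130 ; 24 | 83 ; 25 | 132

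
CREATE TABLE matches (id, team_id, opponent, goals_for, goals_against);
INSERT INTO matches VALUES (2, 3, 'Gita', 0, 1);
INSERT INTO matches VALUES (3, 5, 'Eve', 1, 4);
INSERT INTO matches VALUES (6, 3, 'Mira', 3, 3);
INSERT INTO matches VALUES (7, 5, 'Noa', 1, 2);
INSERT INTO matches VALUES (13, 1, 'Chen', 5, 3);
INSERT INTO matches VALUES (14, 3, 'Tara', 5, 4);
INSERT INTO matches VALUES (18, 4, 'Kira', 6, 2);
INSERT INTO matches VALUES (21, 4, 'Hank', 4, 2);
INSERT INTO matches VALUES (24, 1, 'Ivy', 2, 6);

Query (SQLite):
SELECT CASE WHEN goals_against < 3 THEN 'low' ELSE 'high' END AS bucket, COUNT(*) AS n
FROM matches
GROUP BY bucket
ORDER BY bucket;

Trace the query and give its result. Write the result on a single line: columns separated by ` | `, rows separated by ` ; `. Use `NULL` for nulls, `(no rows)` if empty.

Bucket rows by goals_against < 3 → 'low' else 'high'; count each bucket.

high | 5 ; low | 4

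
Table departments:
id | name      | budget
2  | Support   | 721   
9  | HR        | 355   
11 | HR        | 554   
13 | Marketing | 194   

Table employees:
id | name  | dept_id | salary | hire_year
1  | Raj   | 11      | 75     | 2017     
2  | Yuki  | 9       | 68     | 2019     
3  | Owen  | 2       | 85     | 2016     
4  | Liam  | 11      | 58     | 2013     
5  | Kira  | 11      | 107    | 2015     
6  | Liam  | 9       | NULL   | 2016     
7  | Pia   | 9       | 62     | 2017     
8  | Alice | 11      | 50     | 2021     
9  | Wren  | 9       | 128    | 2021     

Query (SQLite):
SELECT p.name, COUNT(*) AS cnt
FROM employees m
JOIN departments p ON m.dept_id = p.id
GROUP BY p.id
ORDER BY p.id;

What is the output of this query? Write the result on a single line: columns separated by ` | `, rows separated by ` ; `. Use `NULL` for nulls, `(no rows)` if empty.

Support | 1 ; HR | 4 ; HR | 4

Join each employees row to its departments via dept_id.
Group joined rows by departments.id; compute COUNT(*) per group.
  2: ids {3} → COUNT(*)=1
  9: ids {2, 6, 7, 9} → COUNT(*)=4
  11: ids {1, 4, 5, 8} → COUNT(*)=4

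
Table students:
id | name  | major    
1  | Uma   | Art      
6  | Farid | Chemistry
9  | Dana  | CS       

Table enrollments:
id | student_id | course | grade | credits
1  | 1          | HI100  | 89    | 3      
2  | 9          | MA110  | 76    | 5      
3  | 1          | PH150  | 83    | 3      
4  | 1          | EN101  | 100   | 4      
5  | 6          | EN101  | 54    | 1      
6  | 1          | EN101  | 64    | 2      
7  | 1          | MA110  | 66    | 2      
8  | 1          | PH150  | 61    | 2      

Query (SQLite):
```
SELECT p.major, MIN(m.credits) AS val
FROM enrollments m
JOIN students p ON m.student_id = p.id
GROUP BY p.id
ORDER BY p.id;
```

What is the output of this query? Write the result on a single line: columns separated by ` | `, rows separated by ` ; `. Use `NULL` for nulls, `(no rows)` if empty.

Join each enrollments row to its students via student_id.
Group joined rows by students.id; compute MIN(m.credits) per group.
  1: ids {1, 3, 4, 6, 7, 8} → MIN(m.credits)=2
  6: ids {5} → MIN(m.credits)=1
  9: ids {2} → MIN(m.credits)=5

Art | 2 ; Chemistry | 1 ; CS | 5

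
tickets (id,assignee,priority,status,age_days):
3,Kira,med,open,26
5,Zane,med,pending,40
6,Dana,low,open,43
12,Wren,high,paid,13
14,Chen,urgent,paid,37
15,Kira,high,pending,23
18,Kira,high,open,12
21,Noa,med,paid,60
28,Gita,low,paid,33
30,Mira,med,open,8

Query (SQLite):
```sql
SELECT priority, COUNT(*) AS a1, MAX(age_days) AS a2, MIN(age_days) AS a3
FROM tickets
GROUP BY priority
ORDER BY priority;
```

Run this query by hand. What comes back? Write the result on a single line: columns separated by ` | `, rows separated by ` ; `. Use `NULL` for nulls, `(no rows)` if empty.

Group tickets by priority.
Per group compute: COUNT(*), MAX(age_days), MIN(age_days).
  high: ids {12, 15, 18} → COUNT(*)=3, MAX(age_days)=23, MIN(age_days)=12
  low: ids {6, 28} → COUNT(*)=2, MAX(age_days)=43, MIN(age_days)=33
  med: ids {3, 5, 21, 30} → COUNT(*)=4, MAX(age_days)=60, MIN(age_days)=8
  urgent: ids {14} → COUNT(*)=1, MAX(age_days)=37, MIN(age_days)=37

high | 3 | 23 | 12 ; low | 2 | 43 | 33 ; med | 4 | 60 | 8 ; urgent | 1 | 37 | 37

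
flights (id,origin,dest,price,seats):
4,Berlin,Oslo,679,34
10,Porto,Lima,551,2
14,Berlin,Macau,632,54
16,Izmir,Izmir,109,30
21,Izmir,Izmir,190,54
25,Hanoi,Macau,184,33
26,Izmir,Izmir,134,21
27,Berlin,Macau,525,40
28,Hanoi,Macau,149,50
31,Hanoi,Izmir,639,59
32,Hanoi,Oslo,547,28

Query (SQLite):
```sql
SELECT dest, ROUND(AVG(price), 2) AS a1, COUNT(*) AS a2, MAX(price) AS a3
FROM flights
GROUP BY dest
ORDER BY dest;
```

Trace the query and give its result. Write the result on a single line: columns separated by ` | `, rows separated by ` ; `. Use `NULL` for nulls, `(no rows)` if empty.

Izmir | 268 | 4 | 639 ; Lima | 551 | 1 | 551 ; Macau | 372.5 | 4 | 632 ; Oslo | 613 | 2 | 679

Group flights by dest.
Per group compute: ROUND(AVG(price), 2), COUNT(*), MAX(price).
  Izmir: ids {16, 21, 26, 31} → ROUND(AVG(price), 2)=268, COUNT(*)=4, MAX(price)=639
  Lima: ids {10} → ROUND(AVG(price), 2)=551, COUNT(*)=1, MAX(price)=551
  Macau: ids {14, 25, 27, 28} → ROUND(AVG(price), 2)=372.5, COUNT(*)=4, MAX(price)=632
  Oslo: ids {4, 32} → ROUND(AVG(price), 2)=613, COUNT(*)=2, MAX(price)=679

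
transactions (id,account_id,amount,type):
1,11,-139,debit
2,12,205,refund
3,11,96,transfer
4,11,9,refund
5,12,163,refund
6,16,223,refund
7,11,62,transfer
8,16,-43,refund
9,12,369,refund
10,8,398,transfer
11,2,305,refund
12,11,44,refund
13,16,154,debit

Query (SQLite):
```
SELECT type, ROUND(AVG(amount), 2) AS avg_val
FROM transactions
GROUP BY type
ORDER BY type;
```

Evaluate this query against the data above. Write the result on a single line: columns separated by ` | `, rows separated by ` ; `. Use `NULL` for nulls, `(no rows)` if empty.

Partition transactions by type; compute ROUND(AVG(amount), 2) within each group.
  debit: ids {1, 13} → ROUND(AVG(amount), 2)=7.5
  refund: ids {2, 4, 5, 6, 8, 9, 11, 12} → ROUND(AVG(amount), 2)=159.38
  transfer: ids {3, 7, 10} → ROUND(AVG(amount), 2)=185.33

debit | 7.5 ; refund | 159.38 ; transfer | 185.33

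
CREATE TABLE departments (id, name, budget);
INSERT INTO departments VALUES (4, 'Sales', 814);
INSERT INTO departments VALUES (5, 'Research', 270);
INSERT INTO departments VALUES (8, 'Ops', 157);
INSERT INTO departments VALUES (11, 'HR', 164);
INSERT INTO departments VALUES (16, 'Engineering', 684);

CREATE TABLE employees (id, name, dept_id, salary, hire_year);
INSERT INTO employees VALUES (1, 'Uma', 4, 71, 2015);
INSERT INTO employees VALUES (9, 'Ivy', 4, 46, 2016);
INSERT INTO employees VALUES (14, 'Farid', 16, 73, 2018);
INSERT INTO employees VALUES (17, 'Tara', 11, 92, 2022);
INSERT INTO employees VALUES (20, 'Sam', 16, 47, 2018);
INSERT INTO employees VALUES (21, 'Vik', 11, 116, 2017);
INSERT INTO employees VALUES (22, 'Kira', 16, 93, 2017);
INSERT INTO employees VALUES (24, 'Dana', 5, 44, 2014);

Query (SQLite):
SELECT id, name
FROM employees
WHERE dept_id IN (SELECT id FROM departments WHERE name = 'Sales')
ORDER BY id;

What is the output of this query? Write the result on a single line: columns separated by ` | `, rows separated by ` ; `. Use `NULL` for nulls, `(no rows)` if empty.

Inner query: departments.id where name = 'Sales'.
Outer: keep employees rows whose dept_id is in that set.
Inner query → {4}

1 | Uma ; 9 | Ivy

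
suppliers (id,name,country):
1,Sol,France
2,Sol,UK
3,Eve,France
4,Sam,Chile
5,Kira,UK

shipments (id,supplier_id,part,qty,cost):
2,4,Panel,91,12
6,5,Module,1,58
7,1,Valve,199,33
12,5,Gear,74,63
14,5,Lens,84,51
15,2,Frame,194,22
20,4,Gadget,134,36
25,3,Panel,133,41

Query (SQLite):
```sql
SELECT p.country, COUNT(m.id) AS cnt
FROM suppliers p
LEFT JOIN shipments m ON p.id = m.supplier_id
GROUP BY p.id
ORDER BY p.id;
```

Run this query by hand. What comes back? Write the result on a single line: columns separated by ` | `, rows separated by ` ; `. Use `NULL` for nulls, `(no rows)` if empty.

France | 1 ; UK | 1 ; France | 1 ; Chile | 2 ; UK | 3

LEFT JOIN keeps every suppliers row; unmatched ones get NULL for shipments columns.
Group by suppliers.id and compute COUNT(m.id). COUNT(col) of an all-NULL group is 0.
  1: ids {7} → COUNT(m.id)=1
  2: ids {15} → COUNT(m.id)=1
  3: ids {25} → COUNT(m.id)=1
  4: ids {2, 20} → COUNT(m.id)=2
  5: ids {6, 12, 14} → COUNT(m.id)=3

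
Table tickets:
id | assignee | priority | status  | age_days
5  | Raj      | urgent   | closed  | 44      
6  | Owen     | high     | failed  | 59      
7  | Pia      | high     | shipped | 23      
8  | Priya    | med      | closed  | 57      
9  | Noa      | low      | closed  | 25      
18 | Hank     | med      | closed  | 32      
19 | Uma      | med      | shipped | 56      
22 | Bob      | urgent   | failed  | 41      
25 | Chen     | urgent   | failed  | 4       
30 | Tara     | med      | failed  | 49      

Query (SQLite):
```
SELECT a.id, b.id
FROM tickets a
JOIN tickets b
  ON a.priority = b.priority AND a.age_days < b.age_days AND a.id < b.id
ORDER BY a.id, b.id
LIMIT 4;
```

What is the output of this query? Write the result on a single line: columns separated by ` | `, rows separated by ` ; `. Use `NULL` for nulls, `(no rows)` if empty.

18 | 19 ; 18 | 30

Pairs (a,b) with same priority, a.age_days < b.age_days, a.id < b.id.
priority groups: high:{6,7} low:{9} med:{8,18,19,30} urgent:{5,22,25}
Ordered by (a.id, b.id); first 4.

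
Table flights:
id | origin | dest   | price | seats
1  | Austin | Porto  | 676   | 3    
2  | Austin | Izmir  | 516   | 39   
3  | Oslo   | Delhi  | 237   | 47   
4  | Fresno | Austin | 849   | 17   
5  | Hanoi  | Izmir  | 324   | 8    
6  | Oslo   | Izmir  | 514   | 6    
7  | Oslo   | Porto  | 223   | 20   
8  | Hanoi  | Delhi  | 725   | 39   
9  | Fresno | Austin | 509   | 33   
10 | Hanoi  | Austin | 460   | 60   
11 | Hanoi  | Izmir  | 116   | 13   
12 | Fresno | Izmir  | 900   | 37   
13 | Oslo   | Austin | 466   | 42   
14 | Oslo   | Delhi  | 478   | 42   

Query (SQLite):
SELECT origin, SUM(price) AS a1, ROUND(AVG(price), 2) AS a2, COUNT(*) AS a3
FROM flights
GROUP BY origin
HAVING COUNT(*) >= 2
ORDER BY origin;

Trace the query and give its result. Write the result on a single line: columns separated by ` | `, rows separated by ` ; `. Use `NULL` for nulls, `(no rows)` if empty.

Group flights by origin.
Per group compute: SUM(price), ROUND(AVG(price), 2), COUNT(*).
HAVING: drop groups with fewer than 2 rows.
  Austin: ids {1, 2} → SUM(price)=1192, ROUND(AVG(price), 2)=596, COUNT(*)=2
  Fresno: ids {4, 9, 12} → SUM(price)=2258, ROUND(AVG(price), 2)=752.67, COUNT(*)=3
  Hanoi: ids {5, 8, 10, 11} → SUM(price)=1625, ROUND(AVG(price), 2)=406.25, COUNT(*)=4
  Oslo: ids {3, 6, 7, 13, 14} → SUM(price)=1918, ROUND(AVG(price), 2)=383.6, COUNT(*)=5

Austin | 1192 | 596 | 2 ; Fresno | 2258 | 752.67 | 3 ; Hanoi | 1625 | 406.25 | 4 ; Oslo | 1918 | 383.6 | 5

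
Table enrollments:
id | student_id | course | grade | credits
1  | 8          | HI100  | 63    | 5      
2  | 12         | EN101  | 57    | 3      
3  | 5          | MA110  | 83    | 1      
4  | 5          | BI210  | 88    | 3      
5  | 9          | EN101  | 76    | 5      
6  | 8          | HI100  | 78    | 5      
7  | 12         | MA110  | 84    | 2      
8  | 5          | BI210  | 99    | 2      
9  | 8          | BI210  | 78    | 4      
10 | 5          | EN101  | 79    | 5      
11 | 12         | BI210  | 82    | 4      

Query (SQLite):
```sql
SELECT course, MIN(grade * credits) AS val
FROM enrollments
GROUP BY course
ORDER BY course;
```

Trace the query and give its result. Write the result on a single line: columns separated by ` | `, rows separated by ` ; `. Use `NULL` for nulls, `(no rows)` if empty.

For each row compute grade * credits.
Group by course; take MIN of the expression per group.
  BI210: ids {4, 8, 9, 11} → MIN(grade * credits)=198
  EN101: ids {2, 5, 10} → MIN(grade * credits)=171
  HI100: ids {1, 6} → MIN(grade * credits)=315
  MA110: ids {3, 7} → MIN(grade * credits)=83

BI210 | 198 ; EN101 | 171 ; HI100 | 315 ; MA110 | 83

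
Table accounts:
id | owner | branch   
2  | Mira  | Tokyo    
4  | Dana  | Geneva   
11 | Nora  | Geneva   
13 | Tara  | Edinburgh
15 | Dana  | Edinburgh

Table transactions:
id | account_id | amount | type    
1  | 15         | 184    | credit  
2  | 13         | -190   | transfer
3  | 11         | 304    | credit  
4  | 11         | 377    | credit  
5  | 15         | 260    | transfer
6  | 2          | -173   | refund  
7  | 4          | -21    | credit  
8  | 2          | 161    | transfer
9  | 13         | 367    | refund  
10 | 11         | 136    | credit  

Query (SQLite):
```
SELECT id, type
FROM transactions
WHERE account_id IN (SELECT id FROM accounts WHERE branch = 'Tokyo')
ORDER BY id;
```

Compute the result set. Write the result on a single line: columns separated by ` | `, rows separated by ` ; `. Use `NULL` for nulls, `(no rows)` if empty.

6 | refund ; 8 | transfer

Inner query: accounts.id where branch = 'Tokyo'.
Outer: keep transactions rows whose account_id is in that set.
Inner query → {2}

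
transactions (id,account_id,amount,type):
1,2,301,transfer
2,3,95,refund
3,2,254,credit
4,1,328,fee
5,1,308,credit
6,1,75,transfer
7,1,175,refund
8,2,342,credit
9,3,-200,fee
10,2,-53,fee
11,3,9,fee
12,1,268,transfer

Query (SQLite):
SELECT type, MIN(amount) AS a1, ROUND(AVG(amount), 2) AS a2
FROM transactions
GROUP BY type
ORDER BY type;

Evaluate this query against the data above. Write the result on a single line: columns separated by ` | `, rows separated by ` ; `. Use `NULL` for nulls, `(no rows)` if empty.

Group transactions by type.
Per group compute: MIN(amount), ROUND(AVG(amount), 2).
  credit: ids {3, 5, 8} → MIN(amount)=254, ROUND(AVG(amount), 2)=301.33
  fee: ids {4, 9, 10, 11} → MIN(amount)=-200, ROUND(AVG(amount), 2)=21
  refund: ids {2, 7} → MIN(amount)=95, ROUND(AVG(amount), 2)=135
  transfer: ids {1, 6, 12} → MIN(amount)=75, ROUND(AVG(amount), 2)=214.67

credit | 254 | 301.33 ; fee | -200 | 21 ; refund | 95 | 135 ; transfer | 75 | 214.67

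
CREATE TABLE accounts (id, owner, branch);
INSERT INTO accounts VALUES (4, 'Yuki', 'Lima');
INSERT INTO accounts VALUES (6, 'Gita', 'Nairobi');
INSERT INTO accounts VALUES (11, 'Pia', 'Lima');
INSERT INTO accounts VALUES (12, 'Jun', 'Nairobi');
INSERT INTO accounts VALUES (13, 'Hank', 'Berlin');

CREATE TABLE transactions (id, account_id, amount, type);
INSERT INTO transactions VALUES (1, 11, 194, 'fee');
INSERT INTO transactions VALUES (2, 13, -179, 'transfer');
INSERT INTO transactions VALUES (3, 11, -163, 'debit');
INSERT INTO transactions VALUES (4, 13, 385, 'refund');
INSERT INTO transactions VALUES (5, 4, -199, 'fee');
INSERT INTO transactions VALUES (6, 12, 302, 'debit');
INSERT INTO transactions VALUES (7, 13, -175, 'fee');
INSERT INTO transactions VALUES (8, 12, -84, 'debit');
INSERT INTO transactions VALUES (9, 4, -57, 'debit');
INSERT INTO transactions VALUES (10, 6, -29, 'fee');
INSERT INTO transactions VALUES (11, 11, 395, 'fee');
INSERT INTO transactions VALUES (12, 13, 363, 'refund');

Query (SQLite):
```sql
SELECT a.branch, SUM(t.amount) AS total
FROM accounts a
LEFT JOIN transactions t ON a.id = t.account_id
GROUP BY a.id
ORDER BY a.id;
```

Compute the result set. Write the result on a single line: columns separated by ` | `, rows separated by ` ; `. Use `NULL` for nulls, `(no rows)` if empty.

Lima | -256 ; Nairobi | -29 ; Lima | 426 ; Nairobi | 218 ; Berlin | 394

LEFT JOIN keeps every accounts row; unmatched ones get NULL for transactions columns.
Group by accounts.id and compute SUM(t.amount). SUM over an all-NULL group is NULL.
  4: ids {5, 9} → SUM(t.amount)=-256
  6: ids {10} → SUM(t.amount)=-29
  11: ids {1, 3, 11} → SUM(t.amount)=426
  12: ids {6, 8} → SUM(t.amount)=218
  13: ids {2, 4, 7, 12} → SUM(t.amount)=394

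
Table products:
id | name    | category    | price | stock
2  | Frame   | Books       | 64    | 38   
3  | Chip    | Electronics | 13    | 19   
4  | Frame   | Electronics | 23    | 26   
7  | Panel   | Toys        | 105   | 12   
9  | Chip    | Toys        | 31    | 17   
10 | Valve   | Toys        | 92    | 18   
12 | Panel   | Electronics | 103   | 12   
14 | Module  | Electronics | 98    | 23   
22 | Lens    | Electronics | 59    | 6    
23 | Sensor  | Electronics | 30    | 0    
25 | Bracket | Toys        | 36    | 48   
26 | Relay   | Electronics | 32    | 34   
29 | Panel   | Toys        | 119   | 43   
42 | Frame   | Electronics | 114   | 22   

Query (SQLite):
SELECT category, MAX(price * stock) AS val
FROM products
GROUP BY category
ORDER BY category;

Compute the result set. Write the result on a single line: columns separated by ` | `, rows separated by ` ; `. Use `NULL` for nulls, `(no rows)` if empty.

For each row compute price * stock.
Group by category; take MAX of the expression per group.
  Books: ids {2} → MAX(price * stock)=2432
  Electronics: ids {3, 4, 12, 14, 22, 23, 26, 42} → MAX(price * stock)=2508
  Toys: ids {7, 9, 10, 25, 29} → MAX(price * stock)=5117

Books | 2432 ; Electronics | 2508 ; Toys | 5117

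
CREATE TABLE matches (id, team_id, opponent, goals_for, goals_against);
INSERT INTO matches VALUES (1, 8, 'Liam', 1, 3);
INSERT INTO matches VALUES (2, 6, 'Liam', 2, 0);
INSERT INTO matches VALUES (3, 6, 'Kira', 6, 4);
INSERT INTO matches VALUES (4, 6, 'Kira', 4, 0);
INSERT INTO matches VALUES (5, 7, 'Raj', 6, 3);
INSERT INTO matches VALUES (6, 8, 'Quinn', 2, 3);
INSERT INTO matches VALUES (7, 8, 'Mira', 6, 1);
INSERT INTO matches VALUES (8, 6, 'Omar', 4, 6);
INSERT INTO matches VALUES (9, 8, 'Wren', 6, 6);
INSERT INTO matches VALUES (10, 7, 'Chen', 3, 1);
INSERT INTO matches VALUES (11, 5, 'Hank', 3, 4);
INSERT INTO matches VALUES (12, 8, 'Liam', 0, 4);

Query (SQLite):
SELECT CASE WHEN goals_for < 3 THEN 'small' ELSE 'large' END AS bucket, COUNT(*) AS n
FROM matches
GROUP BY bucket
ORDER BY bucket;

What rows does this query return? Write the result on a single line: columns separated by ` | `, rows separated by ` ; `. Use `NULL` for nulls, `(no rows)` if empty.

Bucket rows by goals_for < 3 → 'small' else 'large'; count each bucket.

large | 8 ; small | 4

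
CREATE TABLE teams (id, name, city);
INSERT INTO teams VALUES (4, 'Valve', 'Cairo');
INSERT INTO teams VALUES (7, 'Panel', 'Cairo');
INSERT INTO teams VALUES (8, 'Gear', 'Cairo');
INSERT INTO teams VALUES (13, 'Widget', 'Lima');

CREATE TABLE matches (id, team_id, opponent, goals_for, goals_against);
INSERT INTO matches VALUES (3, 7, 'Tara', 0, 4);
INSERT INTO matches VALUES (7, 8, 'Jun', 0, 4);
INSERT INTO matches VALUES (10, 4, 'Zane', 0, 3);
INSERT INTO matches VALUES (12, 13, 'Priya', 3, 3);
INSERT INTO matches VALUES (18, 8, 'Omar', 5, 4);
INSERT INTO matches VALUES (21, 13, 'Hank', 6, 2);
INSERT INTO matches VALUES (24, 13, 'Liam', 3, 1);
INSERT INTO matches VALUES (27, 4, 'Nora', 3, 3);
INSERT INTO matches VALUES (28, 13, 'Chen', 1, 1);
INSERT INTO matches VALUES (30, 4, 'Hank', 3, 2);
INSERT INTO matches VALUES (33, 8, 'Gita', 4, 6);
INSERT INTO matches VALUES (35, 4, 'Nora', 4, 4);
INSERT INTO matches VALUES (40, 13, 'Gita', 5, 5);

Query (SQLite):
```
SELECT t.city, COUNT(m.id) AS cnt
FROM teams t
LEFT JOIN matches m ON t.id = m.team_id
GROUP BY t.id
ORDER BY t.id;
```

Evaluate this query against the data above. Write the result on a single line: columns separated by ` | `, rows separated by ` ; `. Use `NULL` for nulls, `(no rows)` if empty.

Cairo | 4 ; Cairo | 1 ; Cairo | 3 ; Lima | 5

LEFT JOIN keeps every teams row; unmatched ones get NULL for matches columns.
Group by teams.id and compute COUNT(m.id). COUNT(col) of an all-NULL group is 0.
  4: ids {10, 27, 30, 35} → COUNT(m.id)=4
  7: ids {3} → COUNT(m.id)=1
  8: ids {7, 18, 33} → COUNT(m.id)=3
  13: ids {12, 21, 24, 28, 40} → COUNT(m.id)=5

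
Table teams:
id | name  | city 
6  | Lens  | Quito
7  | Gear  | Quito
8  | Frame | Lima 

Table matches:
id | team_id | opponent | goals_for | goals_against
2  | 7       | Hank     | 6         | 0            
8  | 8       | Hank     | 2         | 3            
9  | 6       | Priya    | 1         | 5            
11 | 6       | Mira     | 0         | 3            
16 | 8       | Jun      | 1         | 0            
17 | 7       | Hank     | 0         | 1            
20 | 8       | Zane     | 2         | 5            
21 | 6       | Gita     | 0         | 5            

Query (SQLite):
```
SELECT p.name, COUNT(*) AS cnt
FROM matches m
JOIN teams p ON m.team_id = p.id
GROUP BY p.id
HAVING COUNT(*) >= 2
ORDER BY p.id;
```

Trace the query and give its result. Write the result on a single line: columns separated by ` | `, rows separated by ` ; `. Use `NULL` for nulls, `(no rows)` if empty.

Join each matches row to its teams via team_id.
Group joined rows by teams.id; compute COUNT(*) per group.
HAVING: keep groups with count ≥ 2.
  6: ids {9, 11, 21} → COUNT(*)=3
  7: ids {2, 17} → COUNT(*)=2
  8: ids {8, 16, 20} → COUNT(*)=3

Lens | 3 ; Gear | 2 ; Frame | 3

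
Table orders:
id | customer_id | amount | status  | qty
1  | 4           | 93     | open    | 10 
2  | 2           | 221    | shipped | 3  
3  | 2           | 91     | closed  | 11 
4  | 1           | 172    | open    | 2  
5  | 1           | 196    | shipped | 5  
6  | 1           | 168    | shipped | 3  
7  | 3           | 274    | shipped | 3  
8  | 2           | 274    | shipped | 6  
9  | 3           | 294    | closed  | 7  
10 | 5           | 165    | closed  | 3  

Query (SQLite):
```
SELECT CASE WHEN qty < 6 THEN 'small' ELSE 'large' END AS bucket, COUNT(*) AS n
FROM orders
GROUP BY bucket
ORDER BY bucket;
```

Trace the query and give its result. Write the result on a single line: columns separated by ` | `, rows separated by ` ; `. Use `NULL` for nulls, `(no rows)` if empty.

Bucket rows by qty < 6 → 'small' else 'large'; count each bucket.

large | 4 ; small | 6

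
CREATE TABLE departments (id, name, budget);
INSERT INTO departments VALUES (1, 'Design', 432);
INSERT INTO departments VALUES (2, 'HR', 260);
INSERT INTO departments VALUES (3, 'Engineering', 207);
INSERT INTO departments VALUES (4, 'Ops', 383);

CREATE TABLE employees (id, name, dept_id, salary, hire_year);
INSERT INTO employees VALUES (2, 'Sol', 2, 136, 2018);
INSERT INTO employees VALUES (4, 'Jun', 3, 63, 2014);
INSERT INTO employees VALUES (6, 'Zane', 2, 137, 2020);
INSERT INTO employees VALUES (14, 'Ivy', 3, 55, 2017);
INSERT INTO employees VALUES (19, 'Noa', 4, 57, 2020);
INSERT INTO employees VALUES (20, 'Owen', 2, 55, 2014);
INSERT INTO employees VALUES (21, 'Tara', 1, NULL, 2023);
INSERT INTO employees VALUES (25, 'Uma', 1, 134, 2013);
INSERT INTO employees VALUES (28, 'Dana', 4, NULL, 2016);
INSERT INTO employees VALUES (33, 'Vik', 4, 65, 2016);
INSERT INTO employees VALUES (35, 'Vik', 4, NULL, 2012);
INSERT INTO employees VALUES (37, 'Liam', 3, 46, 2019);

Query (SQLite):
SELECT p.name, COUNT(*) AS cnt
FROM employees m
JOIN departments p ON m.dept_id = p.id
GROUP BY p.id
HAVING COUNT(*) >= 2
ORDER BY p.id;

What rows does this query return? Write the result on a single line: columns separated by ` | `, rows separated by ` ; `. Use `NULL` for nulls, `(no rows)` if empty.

Design | 2 ; HR | 3 ; Engineering | 3 ; Ops | 4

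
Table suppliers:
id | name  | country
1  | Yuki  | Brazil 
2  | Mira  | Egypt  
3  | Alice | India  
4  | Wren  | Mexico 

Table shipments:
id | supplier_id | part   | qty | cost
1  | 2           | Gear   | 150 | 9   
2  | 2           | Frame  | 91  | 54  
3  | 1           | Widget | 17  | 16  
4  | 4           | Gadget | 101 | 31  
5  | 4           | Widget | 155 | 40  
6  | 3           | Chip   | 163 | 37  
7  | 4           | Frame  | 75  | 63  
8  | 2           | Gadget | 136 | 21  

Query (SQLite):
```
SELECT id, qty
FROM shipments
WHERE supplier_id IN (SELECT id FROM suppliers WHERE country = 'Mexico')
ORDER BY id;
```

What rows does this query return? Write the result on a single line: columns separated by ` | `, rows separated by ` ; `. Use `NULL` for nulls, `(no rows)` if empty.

4 | 101 ; 5 | 155 ; 7 | 75

Inner query: suppliers.id where country = 'Mexico'.
Outer: keep shipments rows whose supplier_id is in that set.
Inner query → {4}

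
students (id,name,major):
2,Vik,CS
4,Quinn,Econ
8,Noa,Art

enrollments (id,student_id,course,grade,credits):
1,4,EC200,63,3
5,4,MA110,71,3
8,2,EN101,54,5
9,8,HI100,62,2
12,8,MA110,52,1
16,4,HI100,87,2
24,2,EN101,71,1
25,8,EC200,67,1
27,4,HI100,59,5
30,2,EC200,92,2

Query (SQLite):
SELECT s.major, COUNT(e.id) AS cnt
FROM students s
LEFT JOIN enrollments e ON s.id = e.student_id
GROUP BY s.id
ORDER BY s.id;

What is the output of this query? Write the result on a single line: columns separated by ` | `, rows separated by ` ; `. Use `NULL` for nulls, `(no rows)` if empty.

LEFT JOIN keeps every students row; unmatched ones get NULL for enrollments columns.
Group by students.id and compute COUNT(e.id). COUNT(col) of an all-NULL group is 0.
  2: ids {8, 24, 30} → COUNT(e.id)=3
  4: ids {1, 5, 16, 27} → COUNT(e.id)=4
  8: ids {9, 12, 25} → COUNT(e.id)=3

CS | 3 ; Econ | 4 ; Art | 3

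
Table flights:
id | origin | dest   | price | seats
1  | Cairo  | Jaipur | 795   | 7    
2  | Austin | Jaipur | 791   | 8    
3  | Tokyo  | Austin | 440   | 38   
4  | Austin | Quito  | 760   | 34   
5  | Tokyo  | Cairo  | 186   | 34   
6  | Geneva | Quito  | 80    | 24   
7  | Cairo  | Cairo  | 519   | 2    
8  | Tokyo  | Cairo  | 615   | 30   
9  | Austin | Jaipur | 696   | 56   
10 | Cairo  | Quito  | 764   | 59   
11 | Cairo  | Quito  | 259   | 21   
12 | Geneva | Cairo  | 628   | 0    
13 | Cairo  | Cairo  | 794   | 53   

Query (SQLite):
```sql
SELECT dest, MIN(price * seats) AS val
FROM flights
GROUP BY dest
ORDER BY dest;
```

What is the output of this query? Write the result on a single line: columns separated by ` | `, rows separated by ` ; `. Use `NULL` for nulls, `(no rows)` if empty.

For each row compute price * seats.
Group by dest; take MIN of the expression per group.
  Austin: ids {3} → MIN(price * seats)=16720
  Cairo: ids {5, 7, 8, 12, 13} → MIN(price * seats)=0
  Jaipur: ids {1, 2, 9} → MIN(price * seats)=5565
  Quito: ids {4, 6, 10, 11} → MIN(price * seats)=1920

Austin | 16720 ; Cairo | 0 ; Jaipur | 5565 ; Quito | 1920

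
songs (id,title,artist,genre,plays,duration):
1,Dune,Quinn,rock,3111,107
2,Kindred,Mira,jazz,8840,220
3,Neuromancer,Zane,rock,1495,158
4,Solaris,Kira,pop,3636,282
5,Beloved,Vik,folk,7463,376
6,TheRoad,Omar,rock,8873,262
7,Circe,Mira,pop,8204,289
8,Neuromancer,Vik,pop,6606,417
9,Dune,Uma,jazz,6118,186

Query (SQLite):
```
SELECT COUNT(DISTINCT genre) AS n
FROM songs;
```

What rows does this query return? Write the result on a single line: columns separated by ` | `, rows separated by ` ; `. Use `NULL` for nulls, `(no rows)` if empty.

4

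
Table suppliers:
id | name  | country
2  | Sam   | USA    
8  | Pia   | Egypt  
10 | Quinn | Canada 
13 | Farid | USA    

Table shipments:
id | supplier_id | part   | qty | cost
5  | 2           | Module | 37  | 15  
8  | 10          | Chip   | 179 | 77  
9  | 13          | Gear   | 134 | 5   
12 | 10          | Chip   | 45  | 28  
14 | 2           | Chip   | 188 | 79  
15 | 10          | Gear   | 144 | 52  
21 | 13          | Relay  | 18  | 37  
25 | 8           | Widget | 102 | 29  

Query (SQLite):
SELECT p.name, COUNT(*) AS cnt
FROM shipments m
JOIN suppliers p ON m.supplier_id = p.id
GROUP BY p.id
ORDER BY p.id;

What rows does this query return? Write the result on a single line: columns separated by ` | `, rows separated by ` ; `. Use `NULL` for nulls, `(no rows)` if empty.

Sam | 2 ; Pia | 1 ; Quinn | 3 ; Farid | 2

Join each shipments row to its suppliers via supplier_id.
Group joined rows by suppliers.id; compute COUNT(*) per group.
  2: ids {5, 14} → COUNT(*)=2
  8: ids {25} → COUNT(*)=1
  10: ids {8, 12, 15} → COUNT(*)=3
  13: ids {9, 21} → COUNT(*)=2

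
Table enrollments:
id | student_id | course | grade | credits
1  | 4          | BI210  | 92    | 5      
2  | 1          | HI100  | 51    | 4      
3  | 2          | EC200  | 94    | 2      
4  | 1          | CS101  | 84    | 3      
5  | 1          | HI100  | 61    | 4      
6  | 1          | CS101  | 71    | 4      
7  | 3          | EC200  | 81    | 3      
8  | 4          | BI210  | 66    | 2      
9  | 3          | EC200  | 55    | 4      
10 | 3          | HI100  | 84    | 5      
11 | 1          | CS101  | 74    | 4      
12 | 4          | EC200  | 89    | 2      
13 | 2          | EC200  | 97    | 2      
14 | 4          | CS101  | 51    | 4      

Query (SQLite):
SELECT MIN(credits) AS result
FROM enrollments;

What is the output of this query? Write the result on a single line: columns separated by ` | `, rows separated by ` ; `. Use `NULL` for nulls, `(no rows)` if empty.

2

All credits values: [5, 4, 2, 3, 4, 4, 3, 2, 4, 5, 4, 2, 2, 4].
MIN of non-NULL values = 2.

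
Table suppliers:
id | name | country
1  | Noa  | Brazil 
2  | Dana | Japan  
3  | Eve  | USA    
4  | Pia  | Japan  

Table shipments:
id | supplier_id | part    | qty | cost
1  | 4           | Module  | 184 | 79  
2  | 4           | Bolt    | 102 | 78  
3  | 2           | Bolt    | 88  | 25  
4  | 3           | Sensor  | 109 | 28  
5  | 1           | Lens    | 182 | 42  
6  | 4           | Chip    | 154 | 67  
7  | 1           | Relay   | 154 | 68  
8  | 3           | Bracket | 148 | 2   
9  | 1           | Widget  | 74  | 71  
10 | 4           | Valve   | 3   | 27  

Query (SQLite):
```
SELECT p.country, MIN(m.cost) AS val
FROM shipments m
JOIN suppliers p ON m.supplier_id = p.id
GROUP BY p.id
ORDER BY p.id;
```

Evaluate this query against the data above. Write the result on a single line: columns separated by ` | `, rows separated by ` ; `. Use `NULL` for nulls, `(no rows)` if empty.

Brazil | 42 ; Japan | 25 ; USA | 2 ; Japan | 27

Join each shipments row to its suppliers via supplier_id.
Group joined rows by suppliers.id; compute MIN(m.cost) per group.
  1: ids {5, 7, 9} → MIN(m.cost)=42
  2: ids {3} → MIN(m.cost)=25
  3: ids {4, 8} → MIN(m.cost)=2
  4: ids {1, 2, 6, 10} → MIN(m.cost)=27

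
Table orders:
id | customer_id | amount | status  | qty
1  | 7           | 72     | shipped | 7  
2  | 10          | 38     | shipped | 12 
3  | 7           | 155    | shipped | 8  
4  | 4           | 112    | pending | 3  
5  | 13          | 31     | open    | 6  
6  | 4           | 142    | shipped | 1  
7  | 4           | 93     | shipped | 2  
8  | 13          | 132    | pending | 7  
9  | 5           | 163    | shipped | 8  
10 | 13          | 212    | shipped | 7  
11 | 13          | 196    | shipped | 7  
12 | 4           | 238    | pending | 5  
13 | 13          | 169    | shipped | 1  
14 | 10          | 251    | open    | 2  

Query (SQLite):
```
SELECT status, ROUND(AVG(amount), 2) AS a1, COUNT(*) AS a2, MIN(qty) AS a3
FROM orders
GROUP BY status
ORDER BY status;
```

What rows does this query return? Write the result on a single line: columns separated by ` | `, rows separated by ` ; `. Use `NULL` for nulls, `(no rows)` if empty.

Group orders by status.
Per group compute: ROUND(AVG(amount), 2), COUNT(*), MIN(qty).
  open: ids {5, 14} → ROUND(AVG(amount), 2)=141, COUNT(*)=2, MIN(qty)=2
  pending: ids {4, 8, 12} → ROUND(AVG(amount), 2)=160.67, COUNT(*)=3, MIN(qty)=3
  shipped: ids {1, 2, 3, 6, 7, 9, 10, 11, 13} → ROUND(AVG(amount), 2)=137.78, COUNT(*)=9, MIN(qty)=1

open | 141 | 2 | 2 ; pending | 160.67 | 3 | 3 ; shipped | 137.78 | 9 | 1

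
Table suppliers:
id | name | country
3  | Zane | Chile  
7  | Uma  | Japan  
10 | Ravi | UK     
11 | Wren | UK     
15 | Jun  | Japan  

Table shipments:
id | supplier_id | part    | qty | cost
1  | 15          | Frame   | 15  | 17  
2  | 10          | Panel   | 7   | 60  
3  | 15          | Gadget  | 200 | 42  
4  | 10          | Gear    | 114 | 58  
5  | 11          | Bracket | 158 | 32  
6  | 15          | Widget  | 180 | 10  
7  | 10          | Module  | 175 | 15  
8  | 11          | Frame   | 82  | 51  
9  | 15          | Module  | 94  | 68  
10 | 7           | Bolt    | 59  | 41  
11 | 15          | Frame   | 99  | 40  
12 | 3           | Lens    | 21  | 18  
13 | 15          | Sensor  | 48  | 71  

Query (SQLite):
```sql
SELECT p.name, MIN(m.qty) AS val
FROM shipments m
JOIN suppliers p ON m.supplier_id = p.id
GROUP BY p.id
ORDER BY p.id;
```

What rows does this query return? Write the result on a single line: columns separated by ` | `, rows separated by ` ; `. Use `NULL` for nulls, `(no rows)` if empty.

Join each shipments row to its suppliers via supplier_id.
Group joined rows by suppliers.id; compute MIN(m.qty) per group.
  3: ids {12} → MIN(m.qty)=21
  7: ids {10} → MIN(m.qty)=59
  10: ids {2, 4, 7} → MIN(m.qty)=7
  11: ids {5, 8} → MIN(m.qty)=82
  15: ids {1, 3, 6, 9, 11, 13} → MIN(m.qty)=15

Zane | 21 ; Uma | 59 ; Ravi | 7 ; Wren | 82 ; Jun | 15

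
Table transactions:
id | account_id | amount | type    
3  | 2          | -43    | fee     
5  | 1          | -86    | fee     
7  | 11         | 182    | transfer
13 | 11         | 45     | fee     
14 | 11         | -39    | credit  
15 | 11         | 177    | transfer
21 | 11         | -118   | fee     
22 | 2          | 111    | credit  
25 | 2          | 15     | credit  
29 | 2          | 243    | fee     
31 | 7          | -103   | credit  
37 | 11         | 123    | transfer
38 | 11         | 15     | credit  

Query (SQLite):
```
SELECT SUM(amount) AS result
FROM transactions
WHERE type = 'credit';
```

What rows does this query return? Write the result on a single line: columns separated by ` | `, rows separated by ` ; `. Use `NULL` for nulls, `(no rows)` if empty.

Rows where type='credit' → amount values: [-39, 111, 15, -103, 15].
SUM of non-NULL values = -1.

-1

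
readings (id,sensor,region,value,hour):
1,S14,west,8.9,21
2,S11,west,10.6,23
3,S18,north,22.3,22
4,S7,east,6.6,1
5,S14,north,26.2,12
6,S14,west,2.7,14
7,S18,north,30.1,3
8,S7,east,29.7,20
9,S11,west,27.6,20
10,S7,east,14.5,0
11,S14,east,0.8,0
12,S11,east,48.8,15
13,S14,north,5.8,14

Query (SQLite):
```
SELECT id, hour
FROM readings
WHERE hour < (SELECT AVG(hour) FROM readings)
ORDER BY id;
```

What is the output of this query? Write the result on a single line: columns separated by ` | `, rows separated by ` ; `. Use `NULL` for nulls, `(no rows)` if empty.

Scalar subquery: AVG(hour) over all readings rows = 12.692308 (≈; comparison uses full precision).
Keep rows where hour < that value.

4 | 1 ; 5 | 12 ; 7 | 3 ; 10 | 0 ; 11 | 0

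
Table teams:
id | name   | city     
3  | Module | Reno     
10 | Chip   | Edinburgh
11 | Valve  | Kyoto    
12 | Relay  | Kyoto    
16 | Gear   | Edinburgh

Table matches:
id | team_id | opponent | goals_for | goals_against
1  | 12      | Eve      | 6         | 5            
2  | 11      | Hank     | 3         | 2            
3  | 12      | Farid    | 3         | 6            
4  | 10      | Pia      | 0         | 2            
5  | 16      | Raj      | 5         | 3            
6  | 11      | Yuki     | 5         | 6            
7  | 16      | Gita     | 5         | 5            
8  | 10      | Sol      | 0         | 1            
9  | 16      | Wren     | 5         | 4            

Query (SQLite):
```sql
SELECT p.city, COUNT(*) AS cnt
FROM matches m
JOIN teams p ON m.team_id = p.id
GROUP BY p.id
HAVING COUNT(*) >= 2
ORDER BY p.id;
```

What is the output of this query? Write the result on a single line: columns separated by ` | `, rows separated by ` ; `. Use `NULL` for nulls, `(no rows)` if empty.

Edinburgh | 2 ; Kyoto | 2 ; Kyoto | 2 ; Edinburgh | 3

Join each matches row to its teams via team_id.
Group joined rows by teams.id; compute COUNT(*) per group.
HAVING: keep groups with count ≥ 2.
  10: ids {4, 8} → COUNT(*)=2
  11: ids {2, 6} → COUNT(*)=2
  12: ids {1, 3} → COUNT(*)=2
  16: ids {5, 7, 9} → COUNT(*)=3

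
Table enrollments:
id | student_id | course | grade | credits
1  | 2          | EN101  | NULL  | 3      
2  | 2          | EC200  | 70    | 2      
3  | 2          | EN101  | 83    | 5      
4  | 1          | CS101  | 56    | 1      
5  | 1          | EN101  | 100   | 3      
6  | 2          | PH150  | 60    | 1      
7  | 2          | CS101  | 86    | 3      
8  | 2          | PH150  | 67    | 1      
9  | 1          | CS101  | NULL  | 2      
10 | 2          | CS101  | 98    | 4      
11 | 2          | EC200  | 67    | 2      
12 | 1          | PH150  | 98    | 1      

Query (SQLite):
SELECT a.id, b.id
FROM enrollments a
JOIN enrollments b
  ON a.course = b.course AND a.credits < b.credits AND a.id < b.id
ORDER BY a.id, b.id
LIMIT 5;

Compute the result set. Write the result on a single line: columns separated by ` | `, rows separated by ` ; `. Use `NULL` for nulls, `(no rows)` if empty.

1 | 3 ; 4 | 7 ; 4 | 9 ; 4 | 10 ; 7 | 10

Pairs (a,b) with same course, a.credits < b.credits, a.id < b.id.
course groups: CS101:{4,7,9,10} EC200:{2,11} EN101:{1,3,5} PH150:{6,8,12}
Ordered by (a.id, b.id); first 5.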